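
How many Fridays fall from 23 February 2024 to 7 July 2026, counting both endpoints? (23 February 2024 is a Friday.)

23 February 2024 is a Friday; the first Friday on or after it is 23 February 2024.
From 23 February 2024 to 7 July 2026: 312 + 365 + 188 = 865 days (rest of 2024, 2025, to 7 July 2026 in 2026).
865 ÷ 7 = 123 full weeks with remainder 4, so 123 more Fridays after the first → 124.

124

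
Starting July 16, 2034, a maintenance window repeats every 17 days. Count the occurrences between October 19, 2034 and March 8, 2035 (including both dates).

Occurrences land 17·i days after July 16, 2034 for i = 0, 1, 2, …
October 19, 2034 is 95 days after the start; 95 ÷ 17 = 5 remainder 10; since the remainder is 10, round up to i = 6. First occurrence in the window: #7 on October 26, 2034 (6×17 = 102 days in).
March 8, 2035 is 235 days after the start; 235 ÷ 17 = 13 remainder 14. Last occurrence in the window: #14 on February 22, 2035.
Occurrences #7 through #14: 8 in total.

8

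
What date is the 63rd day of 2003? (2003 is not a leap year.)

January has 31 days (63 − 31 = 32 remain).
February has 28 days (32 − 28 = 4 remain).
4 into March → March 4.

4 March 2003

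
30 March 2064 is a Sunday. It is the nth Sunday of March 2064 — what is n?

5th

Day 30 falls in week ⌈30/7⌉ of the month.
Days 1–7 hold the 1st Sunday, 8–14 the 2nd, 15–21 the 3rd, 22–28 the 4th, 29–31 the 5th.
30 is in the range for the 5th.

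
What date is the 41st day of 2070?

Feb 10, 2070

Jan has 31 days (41 − 31 = 10 remain).
10 into Feb → Feb 10.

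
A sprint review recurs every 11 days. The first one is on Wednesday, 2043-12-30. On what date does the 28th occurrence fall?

The 28th occurrence is 27 intervals after the first: 27 × 11 = 297 days after 2043-12-30.
December has 31 days — 1 day to the end of December leaves 296.
January has 31 days (265 left).
February has 29 days (236 left).
March has 31 days (205 left).
April has 30 days (175 left).
May has 31 days (144 left).
June has 30 days (114 left).
July has 31 days (83 left).
August has 31 days (52 left).
September has 30 days (22 left).
22 days into October → 2044-10-22.

2044-10-22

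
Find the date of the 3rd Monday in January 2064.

January 2064 begins on a Tuesday, so the first Monday is January 7 (6 days later).
The 3rd Monday is 2 weeks later: 7 + 14 = 21.

January 21, 2064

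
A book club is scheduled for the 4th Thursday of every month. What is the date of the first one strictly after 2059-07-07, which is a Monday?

2059-07-24

July 2059 starts on a Tuesday; its first Thursday is the 3rd, so the 4th Thursday is the 24th — 2059-07-24.
2059-07-24 is after 2059-07-07, so that is the next one.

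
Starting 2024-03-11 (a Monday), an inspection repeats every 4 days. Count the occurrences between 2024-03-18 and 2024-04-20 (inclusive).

9

Occurrences land 4·i days after 2024-03-11 for i = 0, 1, 2, …
2024-03-18 is 7 days after the start; 7 ÷ 4 = 1 remainder 3; since the remainder is 3, round up to i = 2. First occurrence in the window: #3 on 2024-03-19 (2×4 = 8 days in).
2024-04-20 is 40 days after the start; 40 ÷ 4 = 10 remainder 0. Last occurrence in the window: #11 on 2024-04-20.
Occurrences #3 through #11: 9 in total.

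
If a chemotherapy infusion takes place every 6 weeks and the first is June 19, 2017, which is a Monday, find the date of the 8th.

April 9, 2018

The 8th occurrence is 7 intervals after the first: 7 × 42 = 294 days after June 19, 2017.
June has 30 days — 11 days to the end of June leaves 283.
July has 31 days (252 left).
August has 31 days (221 left).
September has 30 days (191 left).
October has 31 days (160 left).
November has 30 days (130 left).
December has 31 days (99 left).
January has 31 days (68 left).
February has 28 days (40 left).
March has 31 days (9 left).
9 days into April → April 9, 2018.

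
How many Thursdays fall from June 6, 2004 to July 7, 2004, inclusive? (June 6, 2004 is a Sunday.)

4

June 6, 2004 is a Sunday; the first Thursday on or after it is June 10, 2004 (4 days later).
From June 10, 2004 to July 7, 2004: 20 + 7 = 27 days (rest of June, July).
27 ÷ 7 = 3 full weeks with remainder 6, so 3 more Thursdays after the first → 4.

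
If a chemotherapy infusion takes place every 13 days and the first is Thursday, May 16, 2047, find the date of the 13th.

The 13th occurrence is 12 intervals after the first: 12 × 13 = 156 days after May 16, 2047.
May has 31 days — 15 days to the end of May leaves 141.
June has 30 days (111 left).
July has 31 days (80 left).
August has 31 days (49 left).
September has 30 days (19 left).
19 days into October → October 19, 2047.

October 19, 2047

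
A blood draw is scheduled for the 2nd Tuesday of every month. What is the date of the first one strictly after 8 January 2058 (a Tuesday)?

12 February 2058

January 2058 starts on a Tuesday; its first Tuesday is the 1st, so the 2nd Tuesday is the 8th — 8 January 2058.
That is not after 8 January 2058, so look at February 2058.
February 2058 starts on a Friday; its first Tuesday is the 5th, so the 2nd Tuesday is the 12th — 12 February 2058.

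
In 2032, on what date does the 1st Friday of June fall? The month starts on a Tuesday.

June 2032 begins on a Tuesday, so the first Friday is June 4 (3 days later).

4 June 2032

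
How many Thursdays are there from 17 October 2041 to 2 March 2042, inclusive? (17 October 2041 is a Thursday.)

17 October 2041 is a Thursday; the first Thursday on or after it is 17 October 2041.
From 17 October 2041 to 2 March 2042: 14 + 30 + 31 + 31 + 28 + 2 = 136 days (rest of October, November, December, January, February, March).
136 ÷ 7 = 19 full weeks with remainder 3, so 19 more Thursdays after the first → 20.

20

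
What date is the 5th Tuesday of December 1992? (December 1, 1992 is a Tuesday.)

1992-12-29

December 1992 begins on a Tuesday, so the first Tuesday is December 1.
The 5th Tuesday is 4 weeks later: 1 + 28 = 29.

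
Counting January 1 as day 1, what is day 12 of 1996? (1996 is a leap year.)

Jan 12, 1996

12 into Jan → Jan 12.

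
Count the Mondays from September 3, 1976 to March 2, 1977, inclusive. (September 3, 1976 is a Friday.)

26

September 3, 1976 is a Friday; the first Monday on or after it is September 6, 1976 (3 days later).
From September 6, 1976 to March 2, 1977: 24 + 31 + 30 + 31 + 31 + 28 + 2 = 177 days (rest of September, October, November, December, January, February, March).
177 ÷ 7 = 25 full weeks with remainder 2, so 25 more Mondays after the first → 26.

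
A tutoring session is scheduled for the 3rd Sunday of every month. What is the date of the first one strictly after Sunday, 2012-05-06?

May 2012 starts on a Tuesday; its first Sunday is the 6th, so the 3rd Sunday is the 20th — 2012-05-20.
2012-05-20 is after 2012-05-06, so that is the next one.

2012-05-20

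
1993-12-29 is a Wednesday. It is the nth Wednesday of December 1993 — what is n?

Day 29 falls in week ⌈29/7⌉ of the month.
Days 1–7 hold the 1st Wednesday, 8–14 the 2nd, 15–21 the 3rd, 22–28 the 4th, 29–31 the 5th.
29 is in the range for the 5th.

5th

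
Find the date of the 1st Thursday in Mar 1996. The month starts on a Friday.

Mar 1996 begins on a Friday, so the first Thursday is Mar 7 (6 days later).

Mar 7, 1996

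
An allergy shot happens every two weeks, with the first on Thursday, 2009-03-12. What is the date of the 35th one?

The 35th occurrence is 34 intervals after the first: 34 × 14 = 476 days after 2009-03-12.
March has 31 days — 19 days to the end of March leaves 457.
From end of March to end of 2009 is 275 days (182 left).
January has 31 days (151 left).
February has 28 days (123 left).
March has 31 days (92 left).
April has 30 days (62 left).
May has 31 days (31 left).
June has 30 days (1 left).
1 day into July → 2010-07-01.

2010-07-01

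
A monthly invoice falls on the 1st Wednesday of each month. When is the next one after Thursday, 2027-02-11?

2027-03-03

February 2027 starts on a Monday, so its 1st Wednesday is 2027-02-03 (2 days in).
That is not after 2027-02-11, so look at March 2027.
March 2027 starts on a Monday, so its 1st Wednesday is 2027-03-03 (2 days in).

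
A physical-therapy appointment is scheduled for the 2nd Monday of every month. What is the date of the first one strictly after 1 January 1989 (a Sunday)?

9 January 1989

January 1989 starts on a Sunday; its first Monday is the 2nd, so the 2nd Monday is the 9th — 9 January 1989.
9 January 1989 is after 1 January 1989, so that is the next one.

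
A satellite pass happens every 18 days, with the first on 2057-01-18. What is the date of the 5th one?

2057-03-31

The 5th occurrence is 4 intervals after the first: 4 × 18 = 72 days after 2057-01-18.
January has 31 days — 13 days to the end of January leaves 59.
February has 28 days (31 left).
31 days into March → 2057-03-31.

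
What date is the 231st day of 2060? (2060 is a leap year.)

January has 31 days (231 − 31 = 200 remain).
February has 29 days (200 − 29 = 171 remain).
March has 31 days (171 − 31 = 140 remain).
April has 30 days (140 − 30 = 110 remain).
May has 31 days (110 − 31 = 79 remain).
June has 30 days (79 − 30 = 49 remain).
July has 31 days (49 − 31 = 18 remain).
18 into August → August 18.

18 August 2060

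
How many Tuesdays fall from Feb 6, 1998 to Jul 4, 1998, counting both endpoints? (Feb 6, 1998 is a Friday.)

21

Feb 6, 1998 is a Friday; the first Tuesday on or after it is Feb 10, 1998 (4 days later).
From Feb 10, 1998 to Jul 4, 1998: 18 + 31 + 30 + 31 + 30 + 4 = 144 days (rest of Feb, Mar, Apr, May, Jun, Jul).
144 ÷ 7 = 20 full weeks with remainder 4, so 20 more Tuesdays after the first → 21.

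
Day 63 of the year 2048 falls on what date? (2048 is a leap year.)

March 3, 2048

January has 31 days (63 − 31 = 32 remain).
February has 29 days (32 − 29 = 3 remain).
3 into March → March 3.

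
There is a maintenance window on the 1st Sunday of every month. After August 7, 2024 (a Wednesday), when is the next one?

September 1, 2024

August 2024 starts on a Thursday, so its 1st Sunday is August 4, 2024 (3 days in).
That is not after August 7, 2024, so look at September 2024.
September 2024 starts on a Sunday, so its 1st Sunday is September 1, 2024.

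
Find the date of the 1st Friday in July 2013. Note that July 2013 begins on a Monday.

July 2013 begins on a Monday, so the first Friday is July 5 (4 days later).

2013-07-05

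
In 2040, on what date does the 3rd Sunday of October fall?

October 21, 2040

The first Sunday of October 2040 is October 7.
The 3rd Sunday is 2 weeks later: 7 + 14 = 21.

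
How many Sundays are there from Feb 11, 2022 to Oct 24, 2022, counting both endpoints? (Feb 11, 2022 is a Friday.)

Feb 11, 2022 is a Friday; the first Sunday on or after it is Feb 13, 2022 (2 days later).
From Feb 13, 2022 to Oct 24, 2022: 15 + 31 + 30 + 31 + 30 + 31 + 31 + 30 + 24 = 253 days (rest of Feb, Mar, Apr, May, Jun, Jul, Aug, Sep, Oct).
253 ÷ 7 = 36 full weeks with remainder 1, so 36 more Sundays after the first → 37.

37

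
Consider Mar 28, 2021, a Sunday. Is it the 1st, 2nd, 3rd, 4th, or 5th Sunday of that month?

Day 28 falls in week ⌈28/7⌉ of the month.
Days 1–7 hold the 1st Sunday, 8–14 the 2nd, 15–21 the 3rd, 22–28 the 4th, 29–31 the 5th.
28 is in the range for the 4th.

4th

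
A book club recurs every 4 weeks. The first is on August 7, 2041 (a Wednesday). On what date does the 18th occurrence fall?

The 18th occurrence is 17 intervals after the first: 17 × 28 = 476 days after August 7, 2041.
August has 31 days — 24 days to the end of August leaves 452.
From end of August to end of 2041 is 122 days (330 left).
January has 31 days (299 left).
February has 28 days (271 left).
March has 31 days (240 left).
April has 30 days (210 left).
May has 31 days (179 left).
June has 30 days (149 left).
July has 31 days (118 left).
August has 31 days (87 left).
September has 30 days (57 left).
October has 31 days (26 left).
26 days into November → November 26, 2042.

November 26, 2042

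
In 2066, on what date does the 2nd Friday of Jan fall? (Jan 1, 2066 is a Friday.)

Jan 2066 begins on a Friday, so the first Friday is Jan 1.
The 2nd Friday is 1 weeks later: 1 + 7 = 8.

Jan 8, 2066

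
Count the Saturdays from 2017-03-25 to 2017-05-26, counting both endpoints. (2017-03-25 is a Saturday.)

2017-03-25 is a Saturday; the first Saturday on or after it is 2017-03-25.
From 2017-03-25 to 2017-05-26: 6 + 30 + 26 = 62 days (rest of March, April, May).
62 ÷ 7 = 8 full weeks with remainder 6, so 8 more Saturdays after the first → 9.

9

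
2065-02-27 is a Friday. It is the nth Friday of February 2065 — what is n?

Day 27 falls in week ⌈27/7⌉ of the month.
Days 1–7 hold the 1st Friday, 8–14 the 2nd, 15–21 the 3rd, 22–28 the 4th, 29–31 the 5th.
27 is in the range for the 4th.

4th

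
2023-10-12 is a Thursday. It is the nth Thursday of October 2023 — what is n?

Day 12 falls in week ⌈12/7⌉ of the month.
Days 1–7 hold the 1st Thursday, 8–14 the 2nd, 15–21 the 3rd, 22–28 the 4th, 29–31 the 5th.
12 is in the range for the 2nd.

2nd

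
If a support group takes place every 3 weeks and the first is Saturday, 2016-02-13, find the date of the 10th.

The 10th occurrence is 9 intervals after the first: 9 × 21 = 189 days after 2016-02-13.
February has 29 days — 16 days to the end of February leaves 173.
March has 31 days (142 left).
April has 30 days (112 left).
May has 31 days (81 left).
June has 30 days (51 left).
July has 31 days (20 left).
20 days into August → 2016-08-20.

2016-08-20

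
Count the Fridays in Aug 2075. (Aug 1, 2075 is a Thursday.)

Aug 1, 2075 is a Thursday; the first Friday on or after it is Aug 2, 2075 (1 day later).
From Aug 2, 2075 to Aug 31, 2075 is 31 − 2 = 29 days.
29 ÷ 7 = 4 full weeks with remainder 1, so 4 more Fridays after the first → 5.

5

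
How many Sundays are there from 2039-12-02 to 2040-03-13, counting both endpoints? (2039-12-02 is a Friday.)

2039-12-02 is a Friday; the first Sunday on or after it is 2039-12-04 (2 days later).
From 2039-12-04 to 2040-03-13: 27 + 31 + 29 + 13 = 100 days (rest of December, January, February, March).
100 ÷ 7 = 14 full weeks with remainder 2, so 14 more Sundays after the first → 15.

15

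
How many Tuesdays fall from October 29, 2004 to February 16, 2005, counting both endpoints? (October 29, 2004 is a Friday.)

October 29, 2004 is a Friday; the first Tuesday on or after it is November 2, 2004 (4 days later).
From November 2, 2004 to February 16, 2005: 28 + 31 + 31 + 16 = 106 days (rest of November, December, January, February).
106 ÷ 7 = 15 full weeks with remainder 1, so 15 more Tuesdays after the first → 16.

16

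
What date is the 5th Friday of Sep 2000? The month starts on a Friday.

Sep 2000 begins on a Friday, so the first Friday is Sep 1.
The 5th Friday is 4 weeks later: 1 + 28 = 29.

Sep 29, 2000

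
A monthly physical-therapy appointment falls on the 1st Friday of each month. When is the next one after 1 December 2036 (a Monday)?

December 2036 starts on a Monday, so its 1st Friday is 5 December 2036 (4 days in).
5 December 2036 is after 1 December 2036, so that is the next one.

5 December 2036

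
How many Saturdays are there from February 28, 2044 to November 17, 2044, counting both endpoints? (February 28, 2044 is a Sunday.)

February 28, 2044 is a Sunday; the first Saturday on or after it is March 5, 2044 (6 days later).
From March 5, 2044 to November 17, 2044: 26 + 30 + 31 + 30 + 31 + 31 + 30 + 31 + 17 = 257 days (rest of March, April, May, June, July, August, September, October, November).
257 ÷ 7 = 36 full weeks with remainder 5, so 36 more Saturdays after the first → 37.

37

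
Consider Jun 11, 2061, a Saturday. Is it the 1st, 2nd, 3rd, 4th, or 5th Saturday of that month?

2nd

Day 11 falls in week ⌈11/7⌉ of the month.
Days 1–7 hold the 1st Saturday, 8–14 the 2nd, 15–21 the 3rd, 22–28 the 4th, 29–31 the 5th.
11 is in the range for the 2nd.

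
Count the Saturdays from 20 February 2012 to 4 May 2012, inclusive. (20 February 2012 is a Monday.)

10

20 February 2012 is a Monday; the first Saturday on or after it is 25 February 2012 (5 days later).
From 25 February 2012 to 4 May 2012: 4 + 31 + 30 + 4 = 69 days (rest of February, March, April, May).
69 ÷ 7 = 9 full weeks with remainder 6, so 9 more Saturdays after the first → 10.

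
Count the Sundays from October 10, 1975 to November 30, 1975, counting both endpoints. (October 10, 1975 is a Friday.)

8

October 10, 1975 is a Friday; the first Sunday on or after it is October 12, 1975 (2 days later).
From October 12, 1975 to November 30, 1975: 19 + 30 = 49 days (rest of October, November).
49 ÷ 7 = 7 full weeks with remainder 0, so 7 more Sundays after the first → 8.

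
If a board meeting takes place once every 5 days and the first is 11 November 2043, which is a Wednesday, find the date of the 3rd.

21 November 2043

The 3rd occurrence is 2 intervals after the first: 2 × 5 = 10 days after 11 November 2043.
10 days later is 21 November 2043.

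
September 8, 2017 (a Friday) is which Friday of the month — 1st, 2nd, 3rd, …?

Day 8 falls in week ⌈8/7⌉ of the month.
Days 1–7 hold the 1st Friday, 8–14 the 2nd, 15–21 the 3rd, 22–28 the 4th, 29–31 the 5th.
8 is in the range for the 2nd.

2nd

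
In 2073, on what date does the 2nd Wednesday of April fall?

April 2073 begins on a Saturday, so the first Wednesday is April 5 (4 days later).
The 2nd Wednesday is 1 weeks later: 5 + 7 = 12.

April 12, 2073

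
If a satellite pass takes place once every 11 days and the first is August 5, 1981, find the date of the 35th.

The 35th occurrence is 34 intervals after the first: 34 × 11 = 374 days after August 5, 1981.
August has 31 days — 26 days to the end of August leaves 348.
September has 30 days (318 left).
October has 31 days (287 left).
November has 30 days (257 left).
December has 31 days (226 left).
January has 31 days (195 left).
February has 28 days (167 left).
March has 31 days (136 left).
April has 30 days (106 left).
May has 31 days (75 left).
June has 30 days (45 left).
July has 31 days (14 left).
14 days into August → August 14, 1982.

August 14, 1982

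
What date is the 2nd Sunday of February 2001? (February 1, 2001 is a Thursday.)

February 2001 begins on a Thursday, so the first Sunday is February 4 (3 days later).
The 2nd Sunday is 1 weeks later: 4 + 7 = 11.

11 February 2001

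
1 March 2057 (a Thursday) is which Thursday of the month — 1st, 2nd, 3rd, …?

Day 1 falls in week ⌈1/7⌉ of the month.
Days 1–7 hold the 1st Thursday, 8–14 the 2nd, 15–21 the 3rd, 22–28 the 4th, 29–31 the 5th.
1 is in the range for the 1st.

1st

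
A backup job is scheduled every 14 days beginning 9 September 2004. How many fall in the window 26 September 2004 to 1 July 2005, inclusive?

20

Occurrences land 14·i days after 9 September 2004 for i = 0, 1, 2, …
26 September 2004 is 17 days after the start; 17 ÷ 14 = 1 remainder 3; since the remainder is 3, round up to i = 2. First occurrence in the window: #3 on 7 October 2004 (2×14 = 28 days in).
1 July 2005 is 295 days after the start; 295 ÷ 14 = 21 remainder 1. Last occurrence in the window: #22 on 30 June 2005.
Occurrences #3 through #22: 20 in total.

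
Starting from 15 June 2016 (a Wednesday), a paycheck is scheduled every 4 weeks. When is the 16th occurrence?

The 16th occurrence is 15 intervals after the first: 15 × 28 = 420 days after 15 June 2016.
June has 30 days — 15 days to the end of June leaves 405.
From end of June to end of 2016 is 184 days (221 left).
January has 31 days (190 left).
February has 28 days (162 left).
March has 31 days (131 left).
April has 30 days (101 left).
May has 31 days (70 left).
June has 30 days (40 left).
July has 31 days (9 left).
9 days into August → 9 August 2017.

9 August 2017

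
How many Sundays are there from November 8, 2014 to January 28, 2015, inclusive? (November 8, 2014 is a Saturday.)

November 8, 2014 is a Saturday; the first Sunday on or after it is November 9, 2014 (1 day later).
From November 9, 2014 to January 28, 2015: 21 + 31 + 28 = 80 days (rest of November, December, January).
80 ÷ 7 = 11 full weeks with remainder 3, so 11 more Sundays after the first → 12.

12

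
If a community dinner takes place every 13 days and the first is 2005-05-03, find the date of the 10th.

The 10th occurrence is 9 intervals after the first: 9 × 13 = 117 days after 2005-05-03.
May has 31 days — 28 days to the end of May leaves 89.
June has 30 days (59 left).
July has 31 days (28 left).
28 days into August → 2005-08-28.

2005-08-28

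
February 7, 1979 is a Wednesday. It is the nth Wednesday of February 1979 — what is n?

1st

Day 7 falls in week ⌈7/7⌉ of the month.
Days 1–7 hold the 1st Wednesday, 8–14 the 2nd, 15–21 the 3rd, 22–28 the 4th, 29–31 the 5th.
7 is in the range for the 1st.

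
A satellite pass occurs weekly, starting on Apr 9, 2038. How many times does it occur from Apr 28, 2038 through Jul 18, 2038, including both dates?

Occurrences land 7·i days after Apr 9, 2038 for i = 0, 1, 2, …
Apr 28, 2038 is 19 days after the start; 19 ÷ 7 = 2 remainder 5; since the remainder is 5, round up to i = 3. First occurrence in the window: #4 on Apr 30, 2038 (3×7 = 21 days in).
Jul 18, 2038 is 100 days after the start; 100 ÷ 7 = 14 remainder 2. Last occurrence in the window: #15 on Jul 16, 2038.
Occurrences #4 through #15: 12 in total.

12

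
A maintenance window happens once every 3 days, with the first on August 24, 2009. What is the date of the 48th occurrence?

January 12, 2010

The 48th occurrence is 47 intervals after the first: 47 × 3 = 141 days after August 24, 2009.
August has 31 days — 7 days to the end of August leaves 134.
September has 30 days (104 left).
October has 31 days (73 left).
November has 30 days (43 left).
December has 31 days (12 left).
12 days into January → January 12, 2010.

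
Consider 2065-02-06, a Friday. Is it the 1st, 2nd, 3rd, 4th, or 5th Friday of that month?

1st

Day 6 falls in week ⌈6/7⌉ of the month.
Days 1–7 hold the 1st Friday, 8–14 the 2nd, 15–21 the 3rd, 22–28 the 4th, 29–31 the 5th.
6 is in the range for the 1st.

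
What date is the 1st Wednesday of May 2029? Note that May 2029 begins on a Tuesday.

May 2, 2029

May 2029 begins on a Tuesday, so the first Wednesday is May 2 (1 day later).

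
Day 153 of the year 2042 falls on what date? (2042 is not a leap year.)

2 June 2042

January has 31 days (153 − 31 = 122 remain).
February has 28 days (122 − 28 = 94 remain).
March has 31 days (94 − 31 = 63 remain).
April has 30 days (63 − 30 = 33 remain).
May has 31 days (33 − 31 = 2 remain).
2 into June → June 2.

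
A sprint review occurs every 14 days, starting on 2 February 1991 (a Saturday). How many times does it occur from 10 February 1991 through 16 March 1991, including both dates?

Occurrences land 14·i days after 2 February 1991 for i = 0, 1, 2, …
10 February 1991 is 8 days after the start; 8 ÷ 14 = 0 remainder 8; since the remainder is 8, round up to i = 1. First occurrence in the window: #2 on 16 February 1991 (1×14 = 14 days in).
16 March 1991 is 42 days after the start; 42 ÷ 14 = 3 remainder 0. Last occurrence in the window: #4 on 16 March 1991.
Occurrences #2 through #4: 3 in total.

3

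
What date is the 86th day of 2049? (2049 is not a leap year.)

January has 31 days (86 − 31 = 55 remain).
February has 28 days (55 − 28 = 27 remain).
27 into March → March 27.

2049-03-27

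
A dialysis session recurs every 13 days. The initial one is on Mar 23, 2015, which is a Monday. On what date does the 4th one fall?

The 4th occurrence is 3 intervals after the first: 3 × 13 = 39 days after Mar 23, 2015.
Mar has 31 days — 8 days to the end of Mar leaves 31.
Apr has 30 days (1 left).
1 day into May → May 1, 2015.

May 1, 2015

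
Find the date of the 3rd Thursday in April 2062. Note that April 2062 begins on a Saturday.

April 2062 begins on a Saturday, so the first Thursday is April 6 (5 days later).
The 3rd Thursday is 2 weeks later: 6 + 14 = 20.

20 April 2062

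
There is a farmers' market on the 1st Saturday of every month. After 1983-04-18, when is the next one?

1983-05-07

April 1983 starts on a Friday, so its 1st Saturday is 1983-04-02 (1 day in).
That is not after 1983-04-18, so look at May 1983.
May 1983 starts on a Sunday, so its 1st Saturday is 1983-05-07 (6 days in).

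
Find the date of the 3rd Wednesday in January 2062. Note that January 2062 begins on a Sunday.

January 2062 begins on a Sunday, so the first Wednesday is January 4 (3 days later).
The 3rd Wednesday is 2 weeks later: 4 + 14 = 18.

18 January 2062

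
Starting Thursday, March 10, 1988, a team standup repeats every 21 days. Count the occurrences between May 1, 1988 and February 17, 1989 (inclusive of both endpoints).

Occurrences land 21·i days after March 10, 1988 for i = 0, 1, 2, …
May 1, 1988 is 52 days after the start; 52 ÷ 21 = 2 remainder 10; since the remainder is 10, round up to i = 3. First occurrence in the window: #4 on May 12, 1988 (3×21 = 63 days in).
February 17, 1989 is 344 days after the start; 344 ÷ 21 = 16 remainder 8. Last occurrence in the window: #17 on February 9, 1989.
Occurrences #4 through #17: 14 in total.

14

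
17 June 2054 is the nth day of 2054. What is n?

Days in months before June: 31 + 28 + 31 + 30 + 31 = 151.
Plus 17 days into June → day 168.

168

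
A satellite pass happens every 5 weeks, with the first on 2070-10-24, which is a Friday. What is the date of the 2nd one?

The 2nd occurrence is 1 interval after the first: 1 × 35 = 35 days after 2070-10-24.
October has 31 days — 7 days to the end of October leaves 28.
28 days into November → 2070-11-28.

2070-11-28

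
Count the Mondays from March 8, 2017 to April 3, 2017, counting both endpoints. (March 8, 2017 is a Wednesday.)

4

March 8, 2017 is a Wednesday; the first Monday on or after it is March 13, 2017 (5 days later).
From March 13, 2017 to April 3, 2017: 18 + 3 = 21 days (rest of March, April).
21 ÷ 7 = 3 full weeks with remainder 0, so 3 more Mondays after the first → 4.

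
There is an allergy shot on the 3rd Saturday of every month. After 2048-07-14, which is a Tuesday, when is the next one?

July 2048 starts on a Wednesday; its first Saturday is the 4th, so the 3rd Saturday is the 18th — 2048-07-18.
2048-07-18 is after 2048-07-14, so that is the next one.

2048-07-18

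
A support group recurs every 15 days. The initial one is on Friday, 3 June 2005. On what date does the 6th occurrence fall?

17 August 2005

The 6th occurrence is 5 intervals after the first: 5 × 15 = 75 days after 3 June 2005.
June has 30 days — 27 days to the end of June leaves 48.
July has 31 days (17 left).
17 days into August → 17 August 2005.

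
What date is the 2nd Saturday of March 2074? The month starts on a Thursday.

March 2074 begins on a Thursday, so the first Saturday is March 3 (2 days later).
The 2nd Saturday is 1 weeks later: 3 + 7 = 10.

March 10, 2074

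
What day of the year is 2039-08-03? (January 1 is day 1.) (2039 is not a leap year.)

215

Days in months before August: 31 + 28 + 31 + 30 + 31 + 30 + 31 = 212.
Plus 3 days into August → day 215.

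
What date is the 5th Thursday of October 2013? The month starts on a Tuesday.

October 2013 begins on a Tuesday, so the first Thursday is October 3 (2 days later).
The 5th Thursday is 4 weeks later: 3 + 28 = 31.

2013-10-31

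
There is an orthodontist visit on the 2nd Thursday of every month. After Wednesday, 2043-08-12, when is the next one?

August 2043 starts on a Saturday; its first Thursday is the 6th, so the 2nd Thursday is the 13th — 2043-08-13.
2043-08-13 is after 2043-08-12, so that is the next one.

2043-08-13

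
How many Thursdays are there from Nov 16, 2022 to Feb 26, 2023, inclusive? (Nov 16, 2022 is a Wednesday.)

15

Nov 16, 2022 is a Wednesday; the first Thursday on or after it is Nov 17, 2022 (1 day later).
From Nov 17, 2022 to Feb 26, 2023: 13 + 31 + 31 + 26 = 101 days (rest of Nov, Dec, Jan, Feb).
101 ÷ 7 = 14 full weeks with remainder 3, so 14 more Thursdays after the first → 15.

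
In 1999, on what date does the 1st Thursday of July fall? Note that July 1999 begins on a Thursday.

1 July 1999

July 1999 begins on a Thursday, so the first Thursday is July 1.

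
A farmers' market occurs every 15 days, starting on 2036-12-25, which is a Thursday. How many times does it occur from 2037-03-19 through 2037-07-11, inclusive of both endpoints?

8

Occurrences land 15·i days after 2036-12-25 for i = 0, 1, 2, …
2037-03-19 is 84 days after the start; 84 ÷ 15 = 5 remainder 9; since the remainder is 9, round up to i = 6. First occurrence in the window: #7 on 2037-03-25 (6×15 = 90 days in).
2037-07-11 is 198 days after the start; 198 ÷ 15 = 13 remainder 3. Last occurrence in the window: #14 on 2037-07-08.
Occurrences #7 through #14: 8 in total.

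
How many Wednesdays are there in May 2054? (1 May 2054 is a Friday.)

1 May 2054 is a Friday; the first Wednesday on or after it is 6 May 2054 (5 days later).
From 6 May 2054 to 31 May 2054 is 31 − 6 = 25 days.
25 ÷ 7 = 3 full weeks with remainder 4, so 3 more Wednesdays after the first → 4.

4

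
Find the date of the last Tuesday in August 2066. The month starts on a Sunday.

August 2066 begins on a Sunday, so the first Tuesday is August 3 (2 days later).
August 2066 has 31 days. Adding weeks: 3, 10, 17, 24, 31 — the last one ≤ 31 is the 31st.

August 31, 2066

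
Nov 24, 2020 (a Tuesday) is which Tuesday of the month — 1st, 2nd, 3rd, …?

4th

Day 24 falls in week ⌈24/7⌉ of the month.
Days 1–7 hold the 1st Tuesday, 8–14 the 2nd, 15–21 the 3rd, 22–28 the 4th, 29–31 the 5th.
24 is in the range for the 4th.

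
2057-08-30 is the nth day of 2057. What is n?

242

Days in months before August: 31 + 28 + 31 + 30 + 31 + 30 + 31 = 212.
Plus 30 days into August → day 242.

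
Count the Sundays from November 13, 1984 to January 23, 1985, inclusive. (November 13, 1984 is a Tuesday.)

10

November 13, 1984 is a Tuesday; the first Sunday on or after it is November 18, 1984 (5 days later).
From November 18, 1984 to January 23, 1985: 12 + 31 + 23 = 66 days (rest of November, December, January).
66 ÷ 7 = 9 full weeks with remainder 3, so 9 more Sundays after the first → 10.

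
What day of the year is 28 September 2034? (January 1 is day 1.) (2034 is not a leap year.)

271

Days in months before September: 31 + 28 + 31 + 30 + 31 + 30 + 31 + 31 = 243.
Plus 28 days into September → day 271.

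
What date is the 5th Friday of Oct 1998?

Oct 30, 1998

Oct 1998 begins on a Thursday, so the first Friday is Oct 2 (1 day later).
The 5th Friday is 4 weeks later: 2 + 28 = 30.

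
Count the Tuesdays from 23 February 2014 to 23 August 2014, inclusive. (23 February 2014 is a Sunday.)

23 February 2014 is a Sunday; the first Tuesday on or after it is 25 February 2014 (2 days later).
From 25 February 2014 to 23 August 2014: 3 + 31 + 30 + 31 + 30 + 31 + 23 = 179 days (rest of February, March, April, May, June, July, August).
179 ÷ 7 = 25 full weeks with remainder 4, so 25 more Tuesdays after the first → 26.

26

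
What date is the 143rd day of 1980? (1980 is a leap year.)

January has 31 days (143 − 31 = 112 remain).
February has 29 days (112 − 29 = 83 remain).
March has 31 days (83 − 31 = 52 remain).
April has 30 days (52 − 30 = 22 remain).
22 into May → May 22.

22 May 1980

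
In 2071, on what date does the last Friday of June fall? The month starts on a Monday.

June 2071 begins on a Monday, so the first Friday is June 5 (4 days later).
June 2071 has 30 days. Adding weeks: 5, 12, 19, 26 — the last one ≤ 30 is the 26th.

26 June 2071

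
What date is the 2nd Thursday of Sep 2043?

Sep 10, 2043

Sep 2043 begins on a Tuesday, so the first Thursday is Sep 3 (2 days later).
The 2nd Thursday is 1 weeks later: 3 + 7 = 10.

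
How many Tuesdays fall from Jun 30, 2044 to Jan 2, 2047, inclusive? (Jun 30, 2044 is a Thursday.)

131

Jun 30, 2044 is a Thursday; the first Tuesday on or after it is Jul 5, 2044 (5 days later).
From Jul 5, 2044 to Jan 2, 2047: 179 + 365 + 365 + 2 = 911 days (rest of 2044, 2045, 2046, to Jan 2, 2047 in 2047).
911 ÷ 7 = 130 full weeks with remainder 1, so 130 more Tuesdays after the first → 131.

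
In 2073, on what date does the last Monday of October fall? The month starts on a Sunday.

October 2073 begins on a Sunday, so the first Monday is October 2 (1 day later).
October 2073 has 31 days. Adding weeks: 2, 9, 16, 23, 30 — the last one ≤ 31 is the 30th.

October 30, 2073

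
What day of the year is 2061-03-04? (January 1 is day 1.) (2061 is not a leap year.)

Days in months before March: 31 + 28 = 59.
Plus 4 days into March → day 63.

63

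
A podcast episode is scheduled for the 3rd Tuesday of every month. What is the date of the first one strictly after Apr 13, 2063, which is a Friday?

Apr 2063 starts on a Sunday; its first Tuesday is the 3rd, so the 3rd Tuesday is the 17th — Apr 17, 2063.
Apr 17, 2063 is after Apr 13, 2063, so that is the next one.

Apr 17, 2063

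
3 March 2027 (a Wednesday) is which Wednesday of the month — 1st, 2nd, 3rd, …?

1st

Day 3 falls in week ⌈3/7⌉ of the month.
Days 1–7 hold the 1st Wednesday, 8–14 the 2nd, 15–21 the 3rd, 22–28 the 4th, 29–31 the 5th.
3 is in the range for the 1st.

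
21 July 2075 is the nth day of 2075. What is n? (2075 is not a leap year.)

202

Days in months before July: 31 + 28 + 31 + 30 + 31 + 30 = 181.
Plus 21 days into July → day 202.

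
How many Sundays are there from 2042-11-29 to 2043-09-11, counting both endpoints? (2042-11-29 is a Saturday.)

2042-11-29 is a Saturday; the first Sunday on or after it is 2042-11-30 (1 day later).
From 2042-11-30 to 2043-09-11: 0 + 31 + 31 + 28 + 31 + 30 + 31 + 30 + 31 + 31 + 11 = 285 days (rest of November, December, January, February, March, April, May, June, July, August, September).
285 ÷ 7 = 40 full weeks with remainder 5, so 40 more Sundays after the first → 41.

41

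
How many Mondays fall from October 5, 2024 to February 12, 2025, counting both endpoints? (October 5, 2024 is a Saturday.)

19

October 5, 2024 is a Saturday; the first Monday on or after it is October 7, 2024 (2 days later).
From October 7, 2024 to February 12, 2025: 24 + 30 + 31 + 31 + 12 = 128 days (rest of October, November, December, January, February).
128 ÷ 7 = 18 full weeks with remainder 2, so 18 more Mondays after the first → 19.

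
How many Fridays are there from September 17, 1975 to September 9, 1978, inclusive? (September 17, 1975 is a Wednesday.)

156

September 17, 1975 is a Wednesday; the first Friday on or after it is September 19, 1975 (2 days later).
From September 19, 1975 to September 9, 1978: 103 + 366 + 365 + 252 = 1086 days (rest of 1975, 1976, 1977, to September 9, 1978 in 1978).
1086 ÷ 7 = 155 full weeks with remainder 1, so 155 more Fridays after the first → 156.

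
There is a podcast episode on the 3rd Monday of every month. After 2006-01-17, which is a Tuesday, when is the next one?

2006-02-20

January 2006 starts on a Sunday; its first Monday is the 2nd, so the 3rd Monday is the 16th — 2006-01-16.
That is not after 2006-01-17, so look at February 2006.
February 2006 starts on a Wednesday; its first Monday is the 6th, so the 3rd Monday is the 20th — 2006-02-20.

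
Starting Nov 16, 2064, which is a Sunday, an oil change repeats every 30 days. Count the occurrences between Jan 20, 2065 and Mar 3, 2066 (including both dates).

13

Occurrences land 30·i days after Nov 16, 2064 for i = 0, 1, 2, …
Jan 20, 2065 is 65 days after the start; 65 ÷ 30 = 2 remainder 5; since the remainder is 5, round up to i = 3. First occurrence in the window: #4 on Feb 14, 2065 (3×30 = 90 days in).
Mar 3, 2066 is 472 days after the start; 472 ÷ 30 = 15 remainder 22. Last occurrence in the window: #16 on Feb 9, 2066.
Occurrences #4 through #16: 13 in total.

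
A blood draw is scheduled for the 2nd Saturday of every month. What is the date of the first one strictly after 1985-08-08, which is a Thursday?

1985-08-10

August 1985 starts on a Thursday; its first Saturday is the 3rd, so the 2nd Saturday is the 10th — 1985-08-10.
1985-08-10 is after 1985-08-08, so that is the next one.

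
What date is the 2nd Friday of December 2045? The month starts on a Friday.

8 December 2045

December 2045 begins on a Friday, so the first Friday is December 1.
The 2nd Friday is 1 weeks later: 1 + 7 = 8.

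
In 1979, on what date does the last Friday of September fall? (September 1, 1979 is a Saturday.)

28 September 1979

September 1979 begins on a Saturday, so the first Friday is September 7 (6 days later).
September 1979 has 30 days. Adding weeks: 7, 14, 21, 28 — the last one ≤ 30 is the 28th.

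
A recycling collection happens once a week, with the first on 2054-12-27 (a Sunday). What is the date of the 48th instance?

2055-11-21

The 48th occurrence is 47 intervals after the first: 47 × 7 = 329 days after 2054-12-27.
December has 31 days — 4 days to the end of December leaves 325.
January has 31 days (294 left).
February has 28 days (266 left).
March has 31 days (235 left).
April has 30 days (205 left).
May has 31 days (174 left).
June has 30 days (144 left).
July has 31 days (113 left).
August has 31 days (82 left).
September has 30 days (52 left).
October has 31 days (21 left).
21 days into November → 2055-11-21.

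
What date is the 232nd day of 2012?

January has 31 days (232 − 31 = 201 remain).
February has 29 days (201 − 29 = 172 remain).
March has 31 days (172 − 31 = 141 remain).
April has 30 days (141 − 30 = 111 remain).
May has 31 days (111 − 31 = 80 remain).
June has 30 days (80 − 30 = 50 remain).
July has 31 days (50 − 31 = 19 remain).
19 into August → August 19.

August 19, 2012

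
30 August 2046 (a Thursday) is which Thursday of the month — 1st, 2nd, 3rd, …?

Day 30 falls in week ⌈30/7⌉ of the month.
Days 1–7 hold the 1st Thursday, 8–14 the 2nd, 15–21 the 3rd, 22–28 the 4th, 29–31 the 5th.
30 is in the range for the 5th.

5th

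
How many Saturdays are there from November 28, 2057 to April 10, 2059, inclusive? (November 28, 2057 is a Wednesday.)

71

November 28, 2057 is a Wednesday; the first Saturday on or after it is December 1, 2057 (3 days later).
From December 1, 2057 to April 10, 2059: 30 + 365 + 100 = 495 days (rest of 2057, 2058, to April 10, 2059 in 2059).
495 ÷ 7 = 70 full weeks with remainder 5, so 70 more Saturdays after the first → 71.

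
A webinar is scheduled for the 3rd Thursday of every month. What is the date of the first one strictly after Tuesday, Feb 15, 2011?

Feb 2011 starts on a Tuesday; its first Thursday is the 3rd, so the 3rd Thursday is the 17th — Feb 17, 2011.
Feb 17, 2011 is after Feb 15, 2011, so that is the next one.

Feb 17, 2011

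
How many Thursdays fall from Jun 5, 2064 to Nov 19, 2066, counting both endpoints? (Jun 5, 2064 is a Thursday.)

129

Jun 5, 2064 is a Thursday; the first Thursday on or after it is Jun 5, 2064.
From Jun 5, 2064 to Nov 19, 2066: 209 + 365 + 323 = 897 days (rest of 2064, 2065, to Nov 19, 2066 in 2066).
897 ÷ 7 = 128 full weeks with remainder 1, so 128 more Thursdays after the first → 129.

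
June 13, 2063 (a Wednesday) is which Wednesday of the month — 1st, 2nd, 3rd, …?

2nd

Day 13 falls in week ⌈13/7⌉ of the month.
Days 1–7 hold the 1st Wednesday, 8–14 the 2nd, 15–21 the 3rd, 22–28 the 4th, 29–31 the 5th.
13 is in the range for the 2nd.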